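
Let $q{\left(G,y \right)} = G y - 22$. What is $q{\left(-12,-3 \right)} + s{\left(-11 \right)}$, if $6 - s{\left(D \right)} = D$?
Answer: $31$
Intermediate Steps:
$q{\left(G,y \right)} = -22 + G y$
$s{\left(D \right)} = 6 - D$
$q{\left(-12,-3 \right)} + s{\left(-11 \right)} = \left(-22 - -36\right) + \left(6 - -11\right) = \left(-22 + 36\right) + \left(6 + 11\right) = 14 + 17 = 31$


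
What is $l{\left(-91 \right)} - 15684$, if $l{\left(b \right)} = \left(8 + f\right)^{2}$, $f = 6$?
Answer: $-15488$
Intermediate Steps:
$l{\left(b \right)} = 196$ ($l{\left(b \right)} = \left(8 + 6\right)^{2} = 14^{2} = 196$)
$l{\left(-91 \right)} - 15684 = 196 - 15684 = -15488$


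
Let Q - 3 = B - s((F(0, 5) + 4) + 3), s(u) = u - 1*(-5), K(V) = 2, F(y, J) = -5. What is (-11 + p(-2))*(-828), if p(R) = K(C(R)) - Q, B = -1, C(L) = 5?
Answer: 3312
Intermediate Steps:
s(u) = 5 + u (s(u) = u + 5 = 5 + u)
Q = -5 (Q = 3 + (-1 - (5 + ((-5 + 4) + 3))) = 3 + (-1 - (5 + (-1 + 3))) = 3 + (-1 - (5 + 2)) = 3 + (-1 - 1*7) = 3 + (-1 - 7) = 3 - 8 = -5)
p(R) = 7 (p(R) = 2 - 1*(-5) = 2 + 5 = 7)
(-11 + p(-2))*(-828) = (-11 + 7)*(-828) = -4*(-828) = 3312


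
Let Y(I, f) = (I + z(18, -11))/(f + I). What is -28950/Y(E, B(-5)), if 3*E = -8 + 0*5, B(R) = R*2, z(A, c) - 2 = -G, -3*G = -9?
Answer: -1100100/11 ≈ -1.0001e+5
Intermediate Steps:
G = 3 (G = -1/3*(-9) = 3)
z(A, c) = -1 (z(A, c) = 2 - 1*3 = 2 - 3 = -1)
B(R) = 2*R
E = -8/3 (E = (-8 + 0*5)/3 = (-8 + 0)/3 = (1/3)*(-8) = -8/3 ≈ -2.6667)
Y(I, f) = (-1 + I)/(I + f) (Y(I, f) = (I - 1)/(f + I) = (-1 + I)/(I + f))
-28950/Y(E, B(-5)) = -28950*(-8/3 + 2*(-5))/(-1 - 8/3) = -28950/(-11/3/(-8/3 - 10)) = -28950/(-11/3/(-38/3)) = -28950/((-3/38*(-11/3))) = -28950/11/38 = -28950*38/11 = -1100100/11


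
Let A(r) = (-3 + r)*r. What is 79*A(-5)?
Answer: 3160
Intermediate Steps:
A(r) = r*(-3 + r)
79*A(-5) = 79*(-5*(-3 - 5)) = 79*(-5*(-8)) = 79*40 = 3160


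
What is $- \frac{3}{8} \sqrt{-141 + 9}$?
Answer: $- \frac{3 i \sqrt{33}}{4} \approx - 4.3084 i$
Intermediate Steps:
$- \frac{3}{8} \sqrt{-141 + 9} = \left(-3\right) \frac{1}{8} \sqrt{-132} = - \frac{3 \cdot 2 i \sqrt{33}}{8} = - \frac{3 i \sqrt{33}}{4}$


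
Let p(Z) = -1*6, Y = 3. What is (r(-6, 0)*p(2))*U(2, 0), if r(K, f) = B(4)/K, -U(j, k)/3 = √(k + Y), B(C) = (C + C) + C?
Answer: -36*√3 ≈ -62.354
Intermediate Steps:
B(C) = 3*C (B(C) = 2*C + C = 3*C)
U(j, k) = -3*√(3 + k) (U(j, k) = -3*√(k + 3) = -3*√(3 + k))
r(K, f) = 12/K (r(K, f) = (3*4)/K = 12/K)
p(Z) = -6
(r(-6, 0)*p(2))*U(2, 0) = ((12/(-6))*(-6))*(-3*√(3 + 0)) = ((12*(-⅙))*(-6))*(-3*√3) = (-2*(-6))*(-3*√3) = 12*(-3*√3) = -36*√3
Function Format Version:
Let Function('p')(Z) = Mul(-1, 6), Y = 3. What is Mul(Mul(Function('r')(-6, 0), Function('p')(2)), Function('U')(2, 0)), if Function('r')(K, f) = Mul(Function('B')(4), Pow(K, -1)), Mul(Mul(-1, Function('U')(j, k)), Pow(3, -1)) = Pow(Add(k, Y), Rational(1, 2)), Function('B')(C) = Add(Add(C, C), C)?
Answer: Mul(-36, Pow(3, Rational(1, 2))) ≈ -62.354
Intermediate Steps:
Function('B')(C) = Mul(3, C) (Function('B')(C) = Add(Mul(2, C), C) = Mul(3, C))
Function('U')(j, k) = Mul(-3, Pow(Add(3, k), Rational(1, 2))) (Function('U')(j, k) = Mul(-3, Pow(Add(k, 3), Rational(1, 2))) = Mul(-3, Pow(Add(3, k), Rational(1, 2))))
Function('r')(K, f) = Mul(12, Pow(K, -1)) (Function('r')(K, f) = Mul(Mul(3, 4), Pow(K, -1)) = Mul(12, Pow(K, -1)))
Function('p')(Z) = -6
Mul(Mul(Function('r')(-6, 0), Function('p')(2)), Function('U')(2, 0)) = Mul(Mul(Mul(12, Pow(-6, -1)), -6), Mul(-3, Pow(Add(3, 0), Rational(1, 2)))) = Mul(Mul(Mul(12, Rational(-1, 6)), -6), Mul(-3, Pow(3, Rational(1, 2)))) = Mul(Mul(-2, -6), Mul(-3, Pow(3, Rational(1, 2)))) = Mul(12, Mul(-3, Pow(3, Rational(1, 2)))) = Mul(-36, Pow(3, Rational(1, 2)))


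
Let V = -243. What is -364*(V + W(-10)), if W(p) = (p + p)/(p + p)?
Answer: 88088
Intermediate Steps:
W(p) = 1 (W(p) = (2*p)/((2*p)) = (2*p)*(1/(2*p)) = 1)
-364*(V + W(-10)) = -364*(-243 + 1) = -364*(-242) = 88088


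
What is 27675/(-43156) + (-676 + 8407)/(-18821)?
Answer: -854510211/812239076 ≈ -1.0520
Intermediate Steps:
27675/(-43156) + (-676 + 8407)/(-18821) = 27675*(-1/43156) + 7731*(-1/18821) = -27675/43156 - 7731/18821 = -854510211/812239076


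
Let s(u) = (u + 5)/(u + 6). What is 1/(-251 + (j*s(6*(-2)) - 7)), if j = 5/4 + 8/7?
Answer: -24/6125 ≈ -0.0039184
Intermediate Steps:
j = 67/28 (j = 5*(¼) + 8*(⅐) = 5/4 + 8/7 = 67/28 ≈ 2.3929)
s(u) = (5 + u)/(6 + u)
1/(-251 + (j*s(6*(-2)) - 7)) = 1/(-251 + (67*((5 + 6*(-2))/(6 + 6*(-2)))/28 - 7)) = 1/(-251 + (67*((5 - 12)/(6 - 12))/28 - 7)) = 1/(-251 + (67*(-7/(-6))/28 - 7)) = 1/(-251 + (67*(-⅙*(-7))/28 - 7)) = 1/(-251 + ((67/28)*(7/6) - 7)) = 1/(-251 + (67/24 - 7)) = 1/(-251 - 101/24) = 1/(-6125/24) = -24/6125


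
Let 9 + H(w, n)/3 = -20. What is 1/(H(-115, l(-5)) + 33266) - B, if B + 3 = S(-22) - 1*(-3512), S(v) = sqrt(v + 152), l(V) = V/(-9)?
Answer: -116425110/33179 - sqrt(130) ≈ -3520.4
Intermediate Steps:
l(V) = -V/9 (l(V) = V*(-1/9) = -V/9)
H(w, n) = -87 (H(w, n) = -27 + 3*(-20) = -27 - 60 = -87)
S(v) = sqrt(152 + v)
B = 3509 + sqrt(130) (B = -3 + (sqrt(152 - 22) - 1*(-3512)) = -3 + (sqrt(130) + 3512) = -3 + (3512 + sqrt(130)) = 3509 + sqrt(130) ≈ 3520.4)
1/(H(-115, l(-5)) + 33266) - B = 1/(-87 + 33266) - (3509 + sqrt(130)) = 1/33179 + (-3509 - sqrt(130)) = -116425110/33179 - sqrt(130)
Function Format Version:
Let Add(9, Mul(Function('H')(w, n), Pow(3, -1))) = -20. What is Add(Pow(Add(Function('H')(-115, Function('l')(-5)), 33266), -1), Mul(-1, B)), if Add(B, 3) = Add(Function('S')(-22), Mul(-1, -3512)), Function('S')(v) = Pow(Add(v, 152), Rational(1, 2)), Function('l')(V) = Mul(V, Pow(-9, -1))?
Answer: Add(Rational(-116425110, 33179), Mul(-1, Pow(130, Rational(1, 2)))) ≈ -3520.4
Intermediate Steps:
Function('l')(V) = Mul(Rational(-1, 9), V) (Function('l')(V) = Mul(V, Rational(-1, 9)) = Mul(Rational(-1, 9), V))
Function('H')(w, n) = -87 (Function('H')(w, n) = Add(-27, Mul(3, -20)) = Add(-27, -60) = -87)
Function('S')(v) = Pow(Add(152, v), Rational(1, 2))
B = Add(3509, Pow(130, Rational(1, 2))) (B = Add(-3, Add(Pow(Add(152, -22), Rational(1, 2)), Mul(-1, -3512))) = Add(-3, Add(Pow(130, Rational(1, 2)), 3512)) = Add(-3, Add(3512, Pow(130, Rational(1, 2)))) = Add(3509, Pow(130, Rational(1, 2))) ≈ 3520.4)
Add(Pow(Add(Function('H')(-115, Function('l')(-5)), 33266), -1), Mul(-1, B)) = Add(Pow(Add(-87, 33266), -1), Mul(-1, Add(3509, Pow(130, Rational(1, 2))))) = Add(Pow(33179, -1), Add(-3509, Mul(-1, Pow(130, Rational(1, 2))))) = Add(Rational(1, 33179), Add(-3509, Mul(-1, Pow(130, Rational(1, 2))))) = Add(Rational(-116425110, 33179), Mul(-1, Pow(130, Rational(1, 2))))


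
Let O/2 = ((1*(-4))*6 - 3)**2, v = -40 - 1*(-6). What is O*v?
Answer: -49572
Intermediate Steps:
v = -34 (v = -40 + 6 = -34)
O = 1458 (O = 2*((1*(-4))*6 - 3)**2 = 2*(-4*6 - 3)**2 = 2*(-24 - 3)**2 = 2*(-27)**2 = 2*729 = 1458)
O*v = 1458*(-34) = -49572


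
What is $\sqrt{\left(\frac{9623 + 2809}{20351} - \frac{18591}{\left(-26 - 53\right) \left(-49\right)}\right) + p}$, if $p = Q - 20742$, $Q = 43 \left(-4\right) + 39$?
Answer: $\frac{2 i \sqrt{661112643221194519}}{11254103} \approx 144.5 i$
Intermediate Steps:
$Q = -133$ ($Q = -172 + 39 = -133$)
$p = -20875$ ($p = -133 - 20742 = -20875$)
$\sqrt{\left(\frac{9623 + 2809}{20351} - \frac{18591}{\left(-26 - 53\right) \left(-49\right)}\right) + p} = \sqrt{\left(\frac{9623 + 2809}{20351} - \frac{18591}{\left(-26 - 53\right) \left(-49\right)}\right) - 20875} = \sqrt{\left(12432 \cdot \frac{1}{20351} - \frac{18591}{\left(-79\right) \left(-49\right)}\right) - 20875} = \sqrt{\left(\frac{12432}{20351} - \frac{18591}{3871}\right) - 20875} = \sqrt{- \frac{330221169}{78778721} - 20875} = \sqrt{- \frac{1644836022044}{78778721}} = \frac{2 i \sqrt{661112643221194519}}{11254103}$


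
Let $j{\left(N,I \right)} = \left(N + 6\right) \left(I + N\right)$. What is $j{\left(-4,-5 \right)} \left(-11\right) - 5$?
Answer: $193$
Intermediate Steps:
$j{\left(N,I \right)} = \left(6 + N\right) \left(I + N\right)$
$j{\left(-4,-5 \right)} \left(-11\right) - 5 = \left(\left(-4\right)^{2} + 6 \left(-5\right) + 6 \left(-4\right) - -20\right) \left(-11\right) - 5 = \left(16 - 30 - 24 + 20\right) \left(-11\right) - 5 = \left(-18\right) \left(-11\right) - 5 = 198 - 5 = 193$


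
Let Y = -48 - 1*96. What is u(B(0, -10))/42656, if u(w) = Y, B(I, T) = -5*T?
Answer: -9/2666 ≈ -0.0033758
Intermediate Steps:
Y = -144 (Y = -48 - 96 = -144)
u(w) = -144
u(B(0, -10))/42656 = -144/42656 = -144*1/42656 = -9/2666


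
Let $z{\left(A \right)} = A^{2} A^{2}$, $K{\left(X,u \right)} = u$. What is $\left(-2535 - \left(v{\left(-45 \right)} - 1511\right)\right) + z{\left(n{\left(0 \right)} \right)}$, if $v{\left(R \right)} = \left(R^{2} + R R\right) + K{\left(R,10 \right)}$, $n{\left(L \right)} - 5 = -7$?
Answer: $-5068$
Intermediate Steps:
$n{\left(L \right)} = -2$ ($n{\left(L \right)} = 5 - 7 = -2$)
$v{\left(R \right)} = 10 + 2 R^{2}$ ($v{\left(R \right)} = \left(R^{2} + R R\right) + 10 = \left(R^{2} + R^{2}\right) + 10 = 2 R^{2} + 10 = 10 + 2 R^{2}$)
$z{\left(A \right)} = A^{4}$
$\left(-2535 - \left(v{\left(-45 \right)} - 1511\right)\right) + z{\left(n{\left(0 \right)} \right)} = \left(-2535 - \left(\left(10 + 2 \left(-45\right)^{2}\right) - 1511\right)\right) + \left(-2\right)^{4} = \left(-2535 - \left(\left(10 + 2 \cdot 2025\right) - 1511\right)\right) + 16 = \left(-2535 - \left(\left(10 + 4050\right) - 1511\right)\right) + 16 = \left(-2535 - \left(4060 - 1511\right)\right) + 16 = \left(-2535 - 2549\right) + 16 = -5084 + 16 = -5068$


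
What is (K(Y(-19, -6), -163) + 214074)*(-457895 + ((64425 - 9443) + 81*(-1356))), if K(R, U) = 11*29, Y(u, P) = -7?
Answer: -109929796357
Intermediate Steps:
K(R, U) = 319
(K(Y(-19, -6), -163) + 214074)*(-457895 + ((64425 - 9443) + 81*(-1356))) = (319 + 214074)*(-457895 + ((64425 - 9443) + 81*(-1356))) = 214393*(-457895 + (54982 - 109836)) = 214393*(-457895 - 54854) = 214393*(-512749) = -109929796357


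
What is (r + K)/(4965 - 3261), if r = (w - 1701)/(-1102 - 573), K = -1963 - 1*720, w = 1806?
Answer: -449413/285420 ≈ -1.5746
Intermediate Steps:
K = -2683 (K = -1963 - 720 = -2683)
r = -21/335 (r = (1806 - 1701)/(-1102 - 573) = 105/(-1675) = 105*(-1/1675) = -21/335 ≈ -0.062687)
(r + K)/(4965 - 3261) = (-21/335 - 2683)/(4965 - 3261) = -898826/335/1704 = -898826/335*1/1704 = -449413/285420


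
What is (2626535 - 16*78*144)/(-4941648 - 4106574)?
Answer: -2446823/9048222 ≈ -0.27042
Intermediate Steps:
(2626535 - 16*78*144)/(-4941648 - 4106574) = (2626535 - 1248*144)/(-9048222) = (2626535 - 179712)*(-1/9048222) = 2446823*(-1/9048222) = -2446823/9048222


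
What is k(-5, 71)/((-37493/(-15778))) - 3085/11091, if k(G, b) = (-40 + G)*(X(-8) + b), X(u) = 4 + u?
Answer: -527721966875/415834863 ≈ -1269.1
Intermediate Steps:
k(G, b) = (-40 + G)*(-4 + b) (k(G, b) = (-40 + G)*((4 - 8) + b) = (-40 + G)*(-4 + b))
k(-5, 71)/((-37493/(-15778))) - 3085/11091 = (160 - 40*71 - 4*(-5) - 5*71)/((-37493/(-15778))) - 3085/11091 = (160 - 2840 + 20 - 355)/((-37493*(-1/15778))) - 3085*1/11091 = -3015/37493/15778 - 3085/11091 = -3015*15778/37493 - 3085/11091 = -47570670/37493 - 3085/11091 = -527721966875/415834863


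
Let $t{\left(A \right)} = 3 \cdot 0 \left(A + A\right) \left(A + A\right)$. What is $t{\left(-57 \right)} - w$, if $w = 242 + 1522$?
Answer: $-1764$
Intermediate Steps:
$w = 1764$
$t{\left(A \right)} = 0$ ($t{\left(A \right)} = 0 \cdot 2 A 2 A = 0 \cdot 4 A^{2} = 0$)
$t{\left(-57 \right)} - w = 0 - 1764 = -1764$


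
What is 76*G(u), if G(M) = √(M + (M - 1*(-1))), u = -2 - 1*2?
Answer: 76*I*√7 ≈ 201.08*I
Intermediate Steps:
u = -4 (u = -2 - 2 = -4)
G(M) = √(1 + 2*M) (G(M) = √(M + (M + 1)) = √(M + (1 + M)) = √(1 + 2*M))
76*G(u) = 76*√(1 + 2*(-4)) = 76*√(1 - 8) = 76*√(-7) = 76*(I*√7) = 76*I*√7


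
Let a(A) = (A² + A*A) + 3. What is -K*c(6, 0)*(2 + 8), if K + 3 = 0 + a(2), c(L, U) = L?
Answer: -480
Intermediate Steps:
a(A) = 3 + 2*A² (a(A) = (A² + A²) + 3 = 2*A² + 3 = 3 + 2*A²)
K = 8 (K = -3 + (0 + (3 + 2*2²)) = -3 + (0 + (3 + 2*4)) = -3 + (0 + (3 + 8)) = -3 + (0 + 11) = -3 + 11 = 8)
-K*c(6, 0)*(2 + 8) = -8*6*(2 + 8) = -48*10 = -1*480 = -480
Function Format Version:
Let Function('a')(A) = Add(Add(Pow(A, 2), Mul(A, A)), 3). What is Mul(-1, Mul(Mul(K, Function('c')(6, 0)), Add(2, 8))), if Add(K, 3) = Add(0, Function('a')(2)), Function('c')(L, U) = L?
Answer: -480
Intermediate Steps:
Function('a')(A) = Add(3, Mul(2, Pow(A, 2))) (Function('a')(A) = Add(Add(Pow(A, 2), Pow(A, 2)), 3) = Add(Mul(2, Pow(A, 2)), 3) = Add(3, Mul(2, Pow(A, 2))))
K = 8 (K = Add(-3, Add(0, Add(3, Mul(2, Pow(2, 2))))) = Add(-3, Add(0, Add(3, Mul(2, 4)))) = Add(-3, Add(0, Add(3, 8))) = Add(-3, Add(0, 11)) = Add(-3, 11) = 8)
Mul(-1, Mul(Mul(K, Function('c')(6, 0)), Add(2, 8))) = Mul(-1, Mul(Mul(8, 6), Add(2, 8))) = Mul(-1, Mul(48, 10)) = Mul(-1, 480) = -480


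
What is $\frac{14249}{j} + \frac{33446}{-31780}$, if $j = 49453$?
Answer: $- \frac{85797987}{112258310} \approx -0.76429$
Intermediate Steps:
$\frac{14249}{j} + \frac{33446}{-31780} = \frac{14249}{49453} + \frac{33446}{-31780} = 14249 \cdot \frac{1}{49453} + 33446 \left(- \frac{1}{31780}\right) = \frac{14249}{49453} - \frac{2389}{2270} = - \frac{85797987}{112258310}$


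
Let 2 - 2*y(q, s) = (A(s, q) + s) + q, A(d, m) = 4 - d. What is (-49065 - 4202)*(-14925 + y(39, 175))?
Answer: 1592203897/2 ≈ 7.9610e+8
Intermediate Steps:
y(q, s) = -1 - q/2 (y(q, s) = 1 - (((4 - s) + s) + q)/2 = 1 - (4 + q)/2 = 1 + (-2 - q/2) = -1 - q/2)
(-49065 - 4202)*(-14925 + y(39, 175)) = (-49065 - 4202)*(-14925 + (-1 - 1/2*39)) = -53267*(-14925 + (-1 - 39/2)) = -53267*(-14925 - 41/2) = -53267*(-29891/2) = 1592203897/2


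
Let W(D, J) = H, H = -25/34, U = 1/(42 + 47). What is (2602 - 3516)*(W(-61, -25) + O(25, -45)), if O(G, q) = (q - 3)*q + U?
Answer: -2986023833/1513 ≈ -1.9736e+6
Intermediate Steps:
U = 1/89 ≈ 0.011236
O(G, q) = 1/89 + q*(-3 + q) (O(G, q) = (q - 3)*q + 1/89 = (-3 + q)*q + 1/89 = q*(-3 + q) + 1/89 = 1/89 + q*(-3 + q))
H = -25/34 (H = -25*1/34 = -25/34 ≈ -0.73529)
W(D, J) = -25/34
(2602 - 3516)*(W(-61, -25) + O(25, -45)) = (2602 - 3516)*(-25/34 + (1/89 + (-45)² - 3*(-45))) = -914*(-25/34 + (1/89 + 2025 + 135)) = -914*(-25/34 + 192241/89) = -914*6533969/3026 = -2986023833/1513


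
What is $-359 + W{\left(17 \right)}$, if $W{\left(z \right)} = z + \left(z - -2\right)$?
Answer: $-323$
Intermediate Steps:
$W{\left(z \right)} = 2 + 2 z$ ($W{\left(z \right)} = z + \left(z + 2\right) = z + \left(2 + z\right) = 2 + 2 z$)
$-359 + W{\left(17 \right)} = -359 + \left(2 + 2 \cdot 17\right) = -359 + \left(2 + 34\right) = -359 + 36 = -323$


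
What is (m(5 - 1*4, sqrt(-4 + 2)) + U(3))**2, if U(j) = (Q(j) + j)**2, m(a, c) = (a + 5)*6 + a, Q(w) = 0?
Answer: 2116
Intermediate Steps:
m(a, c) = 30 + 7*a (m(a, c) = (5 + a)*6 + a = (30 + 6*a) + a = 30 + 7*a)
U(j) = j**2 (U(j) = (0 + j)**2 = j**2)
(m(5 - 1*4, sqrt(-4 + 2)) + U(3))**2 = ((30 + 7*(5 - 1*4)) + 3**2)**2 = ((30 + 7*(5 - 4)) + 9)**2 = ((30 + 7*1) + 9)**2 = ((30 + 7) + 9)**2 = (37 + 9)**2 = 46**2 = 2116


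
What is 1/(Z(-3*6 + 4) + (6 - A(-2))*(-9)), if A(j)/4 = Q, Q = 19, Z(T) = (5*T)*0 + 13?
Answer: 1/513 ≈ 0.0019493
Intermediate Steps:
Z(T) = 13 (Z(T) = 0 + 13 = 13)
A(j) = 76 (A(j) = 4*19 = 76)
1/(Z(-3*6 + 4) + (6 - A(-2))*(-9)) = 1/((13 + (6 - 1*76))*(-9)) = -⅑/(13 + (6 - 76)) = -⅑/(13 - 70) = -⅑/(-57) = -1/57*(-⅑) = 1/513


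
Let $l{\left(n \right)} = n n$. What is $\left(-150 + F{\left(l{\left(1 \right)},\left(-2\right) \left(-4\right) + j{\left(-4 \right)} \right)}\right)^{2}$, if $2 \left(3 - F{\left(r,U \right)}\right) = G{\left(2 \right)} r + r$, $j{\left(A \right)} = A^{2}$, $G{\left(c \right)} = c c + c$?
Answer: $\frac{90601}{4} \approx 22650.0$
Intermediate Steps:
$l{\left(n \right)} = n^{2}$
$G{\left(c \right)} = c + c^{2}$ ($G{\left(c \right)} = c^{2} + c = c + c^{2}$)
$F{\left(r,U \right)} = 3 - \frac{7 r}{2}$ ($F{\left(r,U \right)} = 3 - \frac{2 \left(1 + 2\right) r + r}{2} = 3 - \frac{2 \cdot 3 r + r}{2} = 3 - \frac{6 r + r}{2} = 3 - \frac{7 r}{2}$)
$\left(-150 + F{\left(l{\left(1 \right)},\left(-2\right) \left(-4\right) + j{\left(-4 \right)} \right)}\right)^{2} = \left(-150 + \left(3 - \frac{7 \cdot 1^{2}}{2}\right)\right)^{2} = \left(-150 + \left(3 - \frac{7}{2}\right)\right)^{2} = \left(-150 - \frac{1}{2}\right)^{2} = \left(- \frac{301}{2}\right)^{2} = \frac{90601}{4}$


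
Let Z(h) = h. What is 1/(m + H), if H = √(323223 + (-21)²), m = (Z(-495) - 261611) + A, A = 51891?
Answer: -210215/44190022561 - 4*√20229/44190022561 ≈ -4.7699e-6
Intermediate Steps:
m = -210215 (m = (-495 - 261611) + 51891 = -262106 + 51891 = -210215)
H = 4*√20229 (H = √(323223 + 441) = √323664 = 4*√20229 ≈ 568.92)
1/(m + H) = 1/(-210215 + 4*√20229)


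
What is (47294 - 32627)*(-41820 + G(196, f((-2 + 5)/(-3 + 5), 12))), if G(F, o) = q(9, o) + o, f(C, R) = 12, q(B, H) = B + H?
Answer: -612889929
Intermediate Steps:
G(F, o) = 9 + 2*o (G(F, o) = (9 + o) + o = 9 + 2*o)
(47294 - 32627)*(-41820 + G(196, f((-2 + 5)/(-3 + 5), 12))) = (47294 - 32627)*(-41820 + (9 + 2*12)) = 14667*(-41820 + (9 + 24)) = 14667*(-41820 + 33) = 14667*(-41787) = -612889929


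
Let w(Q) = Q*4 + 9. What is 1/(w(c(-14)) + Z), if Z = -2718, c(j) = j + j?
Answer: -1/2821 ≈ -0.00035448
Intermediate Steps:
c(j) = 2*j
w(Q) = 9 + 4*Q (w(Q) = 4*Q + 9 = 9 + 4*Q)
1/(w(c(-14)) + Z) = 1/((9 + 4*(2*(-14))) - 2718) = 1/((9 + 4*(-28)) - 2718) = 1/((9 - 112) - 2718) = 1/(-103 - 2718) = 1/(-2821) = -1/2821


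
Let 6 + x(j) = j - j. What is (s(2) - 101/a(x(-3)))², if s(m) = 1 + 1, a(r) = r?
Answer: 12769/36 ≈ 354.69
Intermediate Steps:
x(j) = -6 (x(j) = -6 + (j - j) = -6 + 0 = -6)
s(m) = 2
(s(2) - 101/a(x(-3)))² = (2 - 101/(-6))² = (2 - 101*(-⅙))² = (2 + 101/6)² = (113/6)² = 12769/36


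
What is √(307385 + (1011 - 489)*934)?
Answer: √794933 ≈ 891.59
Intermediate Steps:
√(307385 + (1011 - 489)*934) = √(307385 + 522*934) = √(307385 + 487548) = √794933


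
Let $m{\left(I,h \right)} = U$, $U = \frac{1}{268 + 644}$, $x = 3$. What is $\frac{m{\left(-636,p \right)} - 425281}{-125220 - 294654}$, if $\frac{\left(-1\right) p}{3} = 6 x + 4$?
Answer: $\frac{387856271}{382925088} \approx 1.0129$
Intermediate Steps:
$p = -66$ ($p = - 3 \left(6 \cdot 3 + 4\right) = - 3 \left(18 + 4\right) = \left(-3\right) 22 = -66$)
$U = \frac{1}{912} \approx 0.0010965$
$m{\left(I,h \right)} = \frac{1}{912}$
$\frac{m{\left(-636,p \right)} - 425281}{-125220 - 294654} = \frac{\frac{1}{912} - 425281}{-125220 - 294654} = - \frac{387856271}{912 \left(-419874\right)} = \left(- \frac{387856271}{912}\right) \left(- \frac{1}{419874}\right) = \frac{387856271}{382925088}$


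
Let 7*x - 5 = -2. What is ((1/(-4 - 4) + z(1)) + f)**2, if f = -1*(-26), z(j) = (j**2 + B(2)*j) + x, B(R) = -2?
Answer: 2007889/3136 ≈ 640.27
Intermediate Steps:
x = 3/7 (x = 5/7 + (1/7)*(-2) = 5/7 - 2/7 = 3/7 ≈ 0.42857)
z(j) = 3/7 + j**2 - 2*j (z(j) = (j**2 - 2*j) + 3/7 = 3/7 + j**2 - 2*j)
f = 26
((1/(-4 - 4) + z(1)) + f)**2 = ((1/(-4 - 4) + (3/7 + 1**2 - 2*1)) + 26)**2 = ((1/(-8) + (3/7 + 1 - 2)) + 26)**2 = ((1*(-1/8) - 4/7) + 26)**2 = ((-1/8 - 4/7) + 26)**2 = (-39/56 + 26)**2 = (1417/56)**2 = 2007889/3136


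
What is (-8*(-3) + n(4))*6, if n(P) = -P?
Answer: 120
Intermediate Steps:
(-8*(-3) + n(4))*6 = (-8*(-3) - 1*4)*6 = (24 - 4)*6 = 20*6 = 120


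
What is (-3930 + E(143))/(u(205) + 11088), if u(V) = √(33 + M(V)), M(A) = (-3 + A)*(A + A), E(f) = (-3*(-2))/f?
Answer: -566479872/1597191583 + 561984*√82853/17569107413 ≈ -0.34547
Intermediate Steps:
E(f) = 6/f
M(A) = 2*A*(-3 + A) (M(A) = (-3 + A)*(2*A) = 2*A*(-3 + A))
u(V) = √(33 + 2*V*(-3 + V))
(-3930 + E(143))/(u(205) + 11088) = (-3930 + 6/143)/(√(33 + 2*205*(-3 + 205)) + 11088) = (-3930 + 6*(1/143))/(√(33 + 2*205*202) + 11088) = (-3930 + 6/143)/(√(33 + 82820) + 11088) = -561984/(143*(√82853 + 11088)) = -561984/(143*(11088 + √82853))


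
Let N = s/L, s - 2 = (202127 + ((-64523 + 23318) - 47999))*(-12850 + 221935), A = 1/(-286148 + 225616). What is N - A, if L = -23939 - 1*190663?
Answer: -714595558054261/6495144132 ≈ -1.1002e+5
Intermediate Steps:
L = -214602 (L = -23939 - 190663 = -214602)
A = -1/60532 (A = 1/(-60532) = -1/60532 ≈ -1.6520e-5)
s = 23610505457 (s = 2 + (202127 + ((-64523 + 23318) - 47999))*(-12850 + 221935) = 2 + (202127 + (-41205 - 47999))*209085 = 2 + (202127 - 89204)*209085 = 2 + 112923*209085 = 2 + 23610505455 = 23610505457)
N = -23610505457/214602 (N = 23610505457/(-214602) = 23610505457*(-1/214602) = -23610505457/214602 ≈ -1.1002e+5)
N - A = -23610505457/214602 - 1*(-1/60532) = -23610505457/214602 + 1/60532 = -714595558054261/6495144132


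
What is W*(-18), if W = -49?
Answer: 882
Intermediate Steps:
W*(-18) = -49*(-18) = 882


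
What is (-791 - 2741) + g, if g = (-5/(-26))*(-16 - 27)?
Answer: -92047/26 ≈ -3540.3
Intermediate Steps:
g = -215/26 (g = -5*(-1/26)*(-43) = (5/26)*(-43) = -215/26 ≈ -8.2692)
(-791 - 2741) + g = (-791 - 2741) - 215/26 = -3532 - 215/26 = -92047/26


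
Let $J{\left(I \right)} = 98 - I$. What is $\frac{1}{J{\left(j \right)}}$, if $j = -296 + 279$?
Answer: $\frac{1}{115} \approx 0.0086956$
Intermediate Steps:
$j = -17$
$\frac{1}{J{\left(j \right)}} = \frac{1}{98 - -17} = \frac{1}{98 + 17} = \frac{1}{115}$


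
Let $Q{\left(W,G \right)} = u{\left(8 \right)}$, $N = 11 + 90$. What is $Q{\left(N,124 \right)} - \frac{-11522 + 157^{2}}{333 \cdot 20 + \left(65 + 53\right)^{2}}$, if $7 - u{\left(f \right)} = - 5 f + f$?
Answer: $\frac{789649}{20584} \approx 38.362$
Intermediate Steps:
$N = 101$
$u{\left(f \right)} = 7 + 4 f$ ($u{\left(f \right)} = 7 - \left(- 5 f + f\right) = 7 - - 4 f = 7 + 4 f$)
$Q{\left(W,G \right)} = 39$ ($Q{\left(W,G \right)} = 7 + 4 \cdot 8 = 7 + 32 = 39$)
$Q{\left(N,124 \right)} - \frac{-11522 + 157^{2}}{333 \cdot 20 + \left(65 + 53\right)^{2}} = 39 - \frac{-11522 + 157^{2}}{333 \cdot 20 + \left(65 + 53\right)^{2}} = 39 - \frac{-11522 + 24649}{6660 + 118^{2}} = 39 - \frac{13127}{6660 + 13924} = 39 - \frac{13127}{20584} = \frac{789649}{20584}$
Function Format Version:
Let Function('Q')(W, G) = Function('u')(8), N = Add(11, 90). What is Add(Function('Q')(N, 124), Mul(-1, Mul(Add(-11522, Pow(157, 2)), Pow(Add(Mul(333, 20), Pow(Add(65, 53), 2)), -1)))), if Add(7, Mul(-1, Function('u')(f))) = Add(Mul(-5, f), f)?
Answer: Rational(789649, 20584) ≈ 38.362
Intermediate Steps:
N = 101
Function('u')(f) = Add(7, Mul(4, f)) (Function('u')(f) = Add(7, Mul(-1, Add(Mul(-5, f), f))) = Add(7, Mul(-1, Mul(-4, f))) = Add(7, Mul(4, f)))
Function('Q')(W, G) = 39 (Function('Q')(W, G) = Add(7, Mul(4, 8)) = Add(7, 32) = 39)
Add(Function('Q')(N, 124), Mul(-1, Mul(Add(-11522, Pow(157, 2)), Pow(Add(Mul(333, 20), Pow(Add(65, 53), 2)), -1)))) = Add(39, Mul(-1, Mul(Add(-11522, Pow(157, 2)), Pow(Add(Mul(333, 20), Pow(Add(65, 53), 2)), -1)))) = Add(39, Mul(-1, Mul(Add(-11522, 24649), Pow(Add(6660, Pow(118, 2)), -1)))) = Add(39, Mul(-1, Mul(13127, Pow(Add(6660, 13924), -1)))) = Add(39, Mul(-1, Mul(13127, Pow(20584, -1)))) = Add(39, Mul(-1, Mul(13127, Rational(1, 20584)))) = Add(39, Mul(-1, Rational(13127, 20584))) = Add(39, Rational(-13127, 20584)) = Rational(789649, 20584)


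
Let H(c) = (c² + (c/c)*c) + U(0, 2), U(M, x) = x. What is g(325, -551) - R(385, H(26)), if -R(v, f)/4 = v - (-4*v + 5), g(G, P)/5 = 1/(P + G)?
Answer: 1735675/226 ≈ 7680.0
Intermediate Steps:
g(G, P) = 5/(G + P) (g(G, P) = 5/(P + G) = 5/(G + P))
H(c) = 2 + c + c² (H(c) = (c² + (c/c)*c) + 2 = (c² + 1*c) + 2 = (c² + c) + 2 = (c + c²) + 2 = 2 + c + c²)
R(v, f) = 20 - 20*v (R(v, f) = -4*(v - (-4*v + 5)) = -4*(v - (5 - 4*v)) = -4*(v + (-5 + 4*v)) = -4*(-5 + 5*v) = 20 - 20*v)
g(325, -551) - R(385, H(26)) = 5/(325 - 551) - (20 - 20*385) = 5/(-226) - (20 - 7700) = 5*(-1/226) - 1*(-7680) = -5/226 + 7680 = 1735675/226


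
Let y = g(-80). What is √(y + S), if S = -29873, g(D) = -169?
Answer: 3*I*√3338 ≈ 173.33*I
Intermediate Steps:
y = -169
√(y + S) = √(-169 - 29873) = √(-30042) = 3*I*√3338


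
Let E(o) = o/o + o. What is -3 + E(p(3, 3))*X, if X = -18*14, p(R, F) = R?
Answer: -1011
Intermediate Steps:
E(o) = 1 + o
X = -252
-3 + E(p(3, 3))*X = -3 + (1 + 3)*(-252) = -3 + 4*(-252) = -3 - 1008 = -1011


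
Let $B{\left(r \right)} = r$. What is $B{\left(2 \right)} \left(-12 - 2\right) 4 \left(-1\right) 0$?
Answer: $0$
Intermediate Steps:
$B{\left(2 \right)} \left(-12 - 2\right) 4 \left(-1\right) 0 = 2 \left(-12 - 2\right) 4 \left(-1\right) 0 = 2 \left(-12 - 2\right) \left(\left(-4\right) 0\right) = 2 \left(-14\right) 0 = \left(-28\right) 0 = 0$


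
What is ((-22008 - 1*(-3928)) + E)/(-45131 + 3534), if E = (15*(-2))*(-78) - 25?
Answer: 15765/41597 ≈ 0.37899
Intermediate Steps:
E = 2315 (E = -30*(-78) - 25 = 2340 - 25 = 2315)
((-22008 - 1*(-3928)) + E)/(-45131 + 3534) = ((-22008 - 1*(-3928)) + 2315)/(-45131 + 3534) = ((-22008 + 3928) + 2315)/(-41597) = (-18080 + 2315)*(-1/41597) = -15765*(-1/41597) = 15765/41597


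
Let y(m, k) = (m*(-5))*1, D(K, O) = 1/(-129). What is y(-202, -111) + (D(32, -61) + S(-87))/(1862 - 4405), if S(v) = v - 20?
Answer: 331341274/328047 ≈ 1010.0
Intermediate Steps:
D(K, O) = -1/129
S(v) = -20 + v
y(m, k) = -5*m (y(m, k) = -5*m*1 = -5*m)
y(-202, -111) + (D(32, -61) + S(-87))/(1862 - 4405) = -5*(-202) + (-1/129 + (-20 - 87))/(1862 - 4405) = 1010 + (-1/129 - 107)/(-2543) = 1010 - 13804/129*(-1/2543) = 1010 + 13804/328047 = 331341274/328047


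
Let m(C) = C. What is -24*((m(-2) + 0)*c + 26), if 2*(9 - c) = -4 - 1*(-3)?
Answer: -168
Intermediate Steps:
c = 19/2 (c = 9 - (-4 - 1*(-3))/2 = 9 - (-4 + 3)/2 = 9 - 1/2*(-1) = 9 + 1/2 = 19/2 ≈ 9.5000)
-24*((m(-2) + 0)*c + 26) = -24*((-2 + 0)*(19/2) + 26) = -24*(-2*19/2 + 26) = -24*(-19 + 26) = -24*7 = -168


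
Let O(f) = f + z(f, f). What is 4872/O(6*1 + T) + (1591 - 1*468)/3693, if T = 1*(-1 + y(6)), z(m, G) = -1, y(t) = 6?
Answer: 9001763/18465 ≈ 487.50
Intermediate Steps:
T = 5 (T = 1*(-1 + 6) = 1*5 = 5)
O(f) = -1 + f (O(f) = f - 1 = -1 + f)
4872/O(6*1 + T) + (1591 - 1*468)/3693 = 4872/(-1 + (6*1 + 5)) + (1591 - 1*468)/3693 = 4872/(-1 + (6 + 5)) + (1591 - 468)*(1/3693) = 4872/(-1 + 11) + 1123*(1/3693) = 4872/10 + 1123/3693 = 4872*(⅒) + 1123/3693 = 2436/5 + 1123/3693 = 9001763/18465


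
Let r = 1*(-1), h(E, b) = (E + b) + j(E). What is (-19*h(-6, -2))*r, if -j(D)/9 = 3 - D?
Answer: -1691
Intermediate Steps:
j(D) = -27 + 9*D (j(D) = -9*(3 - D) = -27 + 9*D)
h(E, b) = -27 + b + 10*E (h(E, b) = (E + b) + (-27 + 9*E) = -27 + b + 10*E)
r = -1
(-19*h(-6, -2))*r = -19*(-27 - 2 + 10*(-6))*(-1) = -19*(-27 - 2 - 60)*(-1) = -19*(-89)*(-1) = 1691*(-1) = -1691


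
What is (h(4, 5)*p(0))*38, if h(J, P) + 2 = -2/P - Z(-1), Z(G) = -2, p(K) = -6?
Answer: 456/5 ≈ 91.200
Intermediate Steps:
h(J, P) = -2/P (h(J, P) = -2 + (-2/P - 1*(-2)) = -2 + (-2/P + 2) = -2 + (2 - 2/P) = -2/P)
(h(4, 5)*p(0))*38 = (-2/5*(-6))*38 = (-2*⅕*(-6))*38 = -⅖*(-6)*38 = (12/5)*38 = 456/5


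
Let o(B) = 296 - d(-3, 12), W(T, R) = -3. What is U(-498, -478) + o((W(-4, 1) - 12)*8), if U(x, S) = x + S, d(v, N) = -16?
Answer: -664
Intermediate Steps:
U(x, S) = S + x
o(B) = 312 (o(B) = 296 - 1*(-16) = 296 + 16 = 312)
U(-498, -478) + o((W(-4, 1) - 12)*8) = (-478 - 498) + 312 = -976 + 312 = -664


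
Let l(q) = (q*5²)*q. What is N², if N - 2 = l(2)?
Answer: 10404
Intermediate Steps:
l(q) = 25*q² (l(q) = (q*25)*q = (25*q)*q = 25*q²)
N = 102 (N = 2 + 25*2² = 2 + 25*4 = 2 + 100 = 102)
N² = 102² = 10404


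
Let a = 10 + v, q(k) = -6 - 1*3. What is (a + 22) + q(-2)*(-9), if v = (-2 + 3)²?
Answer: 114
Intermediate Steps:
v = 1 (v = 1² = 1)
q(k) = -9 (q(k) = -6 - 3 = -9)
a = 11 (a = 10 + 1 = 11)
(a + 22) + q(-2)*(-9) = (11 + 22) - 9*(-9) = 33 + 81 = 114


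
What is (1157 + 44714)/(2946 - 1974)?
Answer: 45871/972 ≈ 47.192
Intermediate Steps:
(1157 + 44714)/(2946 - 1974) = 45871/972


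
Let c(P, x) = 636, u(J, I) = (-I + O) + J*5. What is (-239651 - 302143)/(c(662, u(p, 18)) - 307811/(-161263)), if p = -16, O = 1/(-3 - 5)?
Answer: -87371325822/102871079 ≈ -849.33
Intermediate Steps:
O = -⅛ (O = 1/(-8) = -⅛ ≈ -0.12500)
u(J, I) = -⅛ - I + 5*J (u(J, I) = (-I - ⅛) + J*5 = (-⅛ - I) + 5*J = -⅛ - I + 5*J)
(-239651 - 302143)/(c(662, u(p, 18)) - 307811/(-161263)) = (-239651 - 302143)/(636 - 307811/(-161263)) = -541794/(636 - 307811*(-1/161263)) = -541794/(636 + 307811/161263) = -541794/102871079/161263 = -541794*161263/102871079 = -87371325822/102871079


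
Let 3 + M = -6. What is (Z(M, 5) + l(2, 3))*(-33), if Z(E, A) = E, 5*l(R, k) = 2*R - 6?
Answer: 1551/5 ≈ 310.20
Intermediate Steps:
l(R, k) = -6/5 + 2*R/5 (l(R, k) = (2*R - 6)/5 = (-6 + 2*R)/5 = -6/5 + 2*R/5)
M = -9 (M = -3 - 6 = -9)
(Z(M, 5) + l(2, 3))*(-33) = (-9 + (-6/5 + (2/5)*2))*(-33) = (-9 + (-6/5 + 4/5))*(-33) = (-9 - 2/5)*(-33) = -47/5*(-33) = 1551/5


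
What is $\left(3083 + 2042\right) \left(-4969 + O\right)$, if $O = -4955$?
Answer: $-50860500$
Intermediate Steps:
$\left(3083 + 2042\right) \left(-4969 + O\right) = \left(3083 + 2042\right) \left(-4969 - 4955\right) = 5125 \left(-9924\right) = -50860500$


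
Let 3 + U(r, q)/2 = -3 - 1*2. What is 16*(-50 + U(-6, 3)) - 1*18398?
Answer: -19454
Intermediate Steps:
U(r, q) = -16 (U(r, q) = -6 + 2*(-3 - 1*2) = -6 + 2*(-3 - 2) = -6 + 2*(-5) = -6 - 10 = -16)
16*(-50 + U(-6, 3)) - 1*18398 = 16*(-50 - 16) - 1*18398 = 16*(-66) - 18398 = -1056 - 18398 = -19454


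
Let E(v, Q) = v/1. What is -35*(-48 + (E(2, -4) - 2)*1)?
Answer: 1680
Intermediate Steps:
E(v, Q) = v (E(v, Q) = v*1 = v)
-35*(-48 + (E(2, -4) - 2)*1) = -35*(-48 + (2 - 2)*1) = -35*(-48 + 0*1) = -35*(-48 + 0) = -35*(-48) = 1680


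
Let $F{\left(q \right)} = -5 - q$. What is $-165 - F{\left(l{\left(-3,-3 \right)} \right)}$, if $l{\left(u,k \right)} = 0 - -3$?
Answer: $-157$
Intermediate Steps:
$l{\left(u,k \right)} = 3$ ($l{\left(u,k \right)} = 0 + 3 = 3$)
$-165 - F{\left(l{\left(-3,-3 \right)} \right)} = -165 - \left(-5 - 3\right) = -165 - -8 = -165 + 8 = -157$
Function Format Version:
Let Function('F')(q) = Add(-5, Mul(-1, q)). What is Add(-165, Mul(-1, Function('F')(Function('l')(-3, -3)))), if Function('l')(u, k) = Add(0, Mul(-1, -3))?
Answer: -157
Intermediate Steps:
Function('l')(u, k) = 3 (Function('l')(u, k) = Add(0, 3) = 3)
Add(-165, Mul(-1, Function('F')(Function('l')(-3, -3)))) = Add(-165, Mul(-1, Add(-5, Mul(-1, 3)))) = Add(-165, Mul(-1, Add(-5, -3))) = Add(-165, Mul(-1, -8)) = Add(-165, 8) = -157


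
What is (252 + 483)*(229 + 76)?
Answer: 224175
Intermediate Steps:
(252 + 483)*(229 + 76) = 735*305 = 224175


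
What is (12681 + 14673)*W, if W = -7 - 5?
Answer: -328248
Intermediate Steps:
W = -12
(12681 + 14673)*W = (12681 + 14673)*(-12) = 27354*(-12) = -328248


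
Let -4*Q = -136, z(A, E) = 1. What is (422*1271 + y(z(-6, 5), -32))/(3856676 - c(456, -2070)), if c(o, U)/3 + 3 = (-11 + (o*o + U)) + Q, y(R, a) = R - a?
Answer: 536395/3239018 ≈ 0.16560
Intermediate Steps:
Q = 34 (Q = -1/4*(-136) = 34)
c(o, U) = 60 + 3*U + 3*o**2 (c(o, U) = -9 + 3*((-11 + (o*o + U)) + 34) = -9 + 3*((-11 + (o**2 + U)) + 34) = -9 + 3*((-11 + (U + o**2)) + 34) = -9 + 3*((-11 + U + o**2) + 34) = -9 + 3*(23 + U + o**2) = -9 + (69 + 3*U + 3*o**2) = 60 + 3*U + 3*o**2)
(422*1271 + y(z(-6, 5), -32))/(3856676 - c(456, -2070)) = (422*1271 + (1 - 1*(-32)))/(3856676 - (60 + 3*(-2070) + 3*456**2)) = (536362 + (1 + 32))/(3856676 - (60 - 6210 + 3*207936)) = (536362 + 33)/(3856676 - (60 - 6210 + 623808)) = 536395/(3856676 - 1*617658) = 536395/(3856676 - 617658) = 536395/3239018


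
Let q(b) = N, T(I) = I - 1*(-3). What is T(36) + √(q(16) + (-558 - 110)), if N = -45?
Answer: 39 + I*√713 ≈ 39.0 + 26.702*I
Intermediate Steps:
T(I) = 3 + I (T(I) = I + 3 = 3 + I)
q(b) = -45
T(36) + √(q(16) + (-558 - 110)) = (3 + 36) + √(-45 + (-558 - 110)) = 39 + √(-45 - 668) = 39 + √(-713) = 39 + I*√713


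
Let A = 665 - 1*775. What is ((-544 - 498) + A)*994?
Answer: -1145088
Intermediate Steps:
A = -110 (A = 665 - 775 = -110)
((-544 - 498) + A)*994 = ((-544 - 498) - 110)*994 = (-1042 - 110)*994 = -1152*994 = -1145088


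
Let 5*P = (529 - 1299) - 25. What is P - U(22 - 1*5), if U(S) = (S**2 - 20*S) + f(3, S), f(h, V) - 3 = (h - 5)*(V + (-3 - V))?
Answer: -117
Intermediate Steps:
f(h, V) = 18 - 3*h (f(h, V) = 3 + (h - 5)*(V + (-3 - V)) = 3 + (-5 + h)*(-3) = 3 + (15 - 3*h) = 18 - 3*h)
P = -159 (P = ((529 - 1299) - 25)/5 = (-770 - 25)/5 = (1/5)*(-795) = -159)
U(S) = 9 + S**2 - 20*S (U(S) = (S**2 - 20*S) + (18 - 3*3) = (S**2 - 20*S) + (18 - 9) = (S**2 - 20*S) + 9 = 9 + S**2 - 20*S)
P - U(22 - 1*5) = -159 - (9 + (22 - 1*5)**2 - 20*(22 - 1*5)) = -159 - (9 + (22 - 5)**2 - 20*(22 - 5)) = -159 - (9 + 17**2 - 20*17) = -159 - (9 + 289 - 340) = -159 - 1*(-42) = -159 + 42 = -117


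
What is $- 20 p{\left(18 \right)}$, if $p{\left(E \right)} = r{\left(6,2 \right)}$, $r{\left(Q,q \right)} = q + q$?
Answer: $-80$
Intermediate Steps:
$r{\left(Q,q \right)} = 2 q$
$p{\left(E \right)} = 4$ ($p{\left(E \right)} = 2 \cdot 2 = 4$)
$- 20 p{\left(18 \right)} = \left(-20\right) 4 = -80$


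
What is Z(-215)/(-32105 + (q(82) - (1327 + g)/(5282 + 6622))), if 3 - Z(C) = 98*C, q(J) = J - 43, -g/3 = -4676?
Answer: -250852992/381729019 ≈ -0.65715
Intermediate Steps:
g = 14028 (g = -3*(-4676) = 14028)
q(J) = -43 + J
Z(C) = 3 - 98*C
Z(-215)/(-32105 + (q(82) - (1327 + g)/(5282 + 6622))) = (3 - 98*(-215))/(-32105 + ((-43 + 82) - (1327 + 14028)/(5282 + 6622))) = (3 + 21070)/(-32105 + (39 - 15355/11904)) = 21073/(-32105 + (39 - 15355/11904)) = 21073/(-32105 + 448901/11904) = 21073/(-381729019/11904) = 21073*(-11904/381729019) = -250852992/381729019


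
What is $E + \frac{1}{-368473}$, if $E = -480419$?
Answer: $- \frac{177021430188}{368473} \approx -4.8042 \cdot 10^{5}$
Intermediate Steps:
$E + \frac{1}{-368473} = -480419 + \frac{1}{-368473} = -480419 - \frac{1}{368473} = - \frac{177021430188}{368473}$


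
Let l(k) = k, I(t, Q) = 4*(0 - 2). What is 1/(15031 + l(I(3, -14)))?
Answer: 1/15023 ≈ 6.6565e-5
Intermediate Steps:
I(t, Q) = -8 (I(t, Q) = 4*(-2) = -8)
1/(15031 + l(I(3, -14))) = 1/(15031 - 8) = 1/15023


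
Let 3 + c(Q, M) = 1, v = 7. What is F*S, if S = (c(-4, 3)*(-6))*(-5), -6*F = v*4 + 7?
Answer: 350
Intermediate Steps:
F = -35/6 (F = -(7*4 + 7)/6 = -(28 + 7)/6 = -1/6*35 = -35/6 ≈ -5.8333)
c(Q, M) = -2 (c(Q, M) = -3 + 1 = -2)
S = -60 (S = -2*(-6)*(-5) = 12*(-5) = -60)
F*S = -35/6*(-60) = 350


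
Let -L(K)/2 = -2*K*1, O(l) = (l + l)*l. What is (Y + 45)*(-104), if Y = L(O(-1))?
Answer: -5512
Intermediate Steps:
O(l) = 2*l**2 (O(l) = (2*l)*l = 2*l**2)
L(K) = 4*K (L(K) = -2*(-2*K) = -(-4)*K = 4*K)
Y = 8 (Y = 4*(2*(-1)**2) = 4*(2*1) = 4*2 = 8)
(Y + 45)*(-104) = (8 + 45)*(-104) = 53*(-104) = -5512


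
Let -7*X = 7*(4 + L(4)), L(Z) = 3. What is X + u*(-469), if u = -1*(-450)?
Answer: -211057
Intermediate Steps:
X = -7 (X = -(4 + 3) = -7 ≈ -7.0000)
u = 450
X + u*(-469) = -7 + 450*(-469) = -7 - 211050 = -211057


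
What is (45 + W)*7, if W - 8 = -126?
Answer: -511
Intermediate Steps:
W = -118 (W = 8 - 126 = -118)
(45 + W)*7 = (45 - 118)*7 = -73*7 = -511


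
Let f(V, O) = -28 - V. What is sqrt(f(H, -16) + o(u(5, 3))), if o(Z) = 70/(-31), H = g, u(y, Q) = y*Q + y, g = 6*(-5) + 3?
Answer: I*sqrt(3131)/31 ≈ 1.805*I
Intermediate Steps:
g = -27 (g = -30 + 3 = -27)
u(y, Q) = y + Q*y (u(y, Q) = Q*y + y = y + Q*y)
H = -27
o(Z) = -70/31 (o(Z) = 70*(-1/31) = -70/31)
sqrt(f(H, -16) + o(u(5, 3))) = sqrt((-28 - 1*(-27)) - 70/31) = sqrt((-28 + 27) - 70/31) = sqrt(-1 - 70/31) = sqrt(-101/31) = I*sqrt(3131)/31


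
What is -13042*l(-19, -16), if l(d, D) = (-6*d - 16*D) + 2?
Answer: -4851624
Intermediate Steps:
l(d, D) = 2 - 16*D - 6*d (l(d, D) = (-16*D - 6*d) + 2 = 2 - 16*D - 6*d)
-13042*l(-19, -16) = -13042*(2 - 16*(-16) - 6*(-19)) = -13042*(2 + 256 + 114) = -13042*372 = -4851624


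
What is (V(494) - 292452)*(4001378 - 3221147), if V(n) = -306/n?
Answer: -56360608129107/247 ≈ -2.2818e+11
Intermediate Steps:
(V(494) - 292452)*(4001378 - 3221147) = (-306/494 - 292452)*(4001378 - 3221147) = (-306*1/494 - 292452)*780231 = (-153/247 - 292452)*780231 = -72235797/247*780231 = -56360608129107/247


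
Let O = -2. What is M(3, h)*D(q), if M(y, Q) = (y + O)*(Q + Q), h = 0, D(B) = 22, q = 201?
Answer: 0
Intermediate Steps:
M(y, Q) = 2*Q*(-2 + y) (M(y, Q) = (y - 2)*(Q + Q) = (-2 + y)*(2*Q) = 2*Q*(-2 + y))
M(3, h)*D(q) = (2*0*(-2 + 3))*22 = (2*0*1)*22 = 0*22 = 0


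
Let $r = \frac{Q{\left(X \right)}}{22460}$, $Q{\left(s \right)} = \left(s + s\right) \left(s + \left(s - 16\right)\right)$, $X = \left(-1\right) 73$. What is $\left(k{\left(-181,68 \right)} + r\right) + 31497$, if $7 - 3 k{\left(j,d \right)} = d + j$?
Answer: $\frac{177086168}{5615} \approx 31538.0$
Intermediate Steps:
$k{\left(j,d \right)} = \frac{7}{3} - \frac{d}{3} - \frac{j}{3}$ ($k{\left(j,d \right)} = \frac{7}{3} - \frac{d + j}{3} = \frac{7}{3} - \left(\frac{d}{3} + \frac{j}{3}\right) = \frac{7}{3} - \frac{d}{3} - \frac{j}{3}$)
$X = -73$
$Q{\left(s \right)} = 2 s \left(-16 + 2 s\right)$ ($Q{\left(s \right)} = 2 s \left(s + \left(-16 + s\right)\right) = 2 s \left(-16 + 2 s\right)$)
$r = \frac{5913}{5615}$ ($r = \frac{4 \left(-73\right) \left(-8 - 73\right)}{22460} = 4 \left(-73\right) \left(-81\right) \frac{1}{22460} = 23652 \cdot \frac{1}{22460} = \frac{5913}{5615} \approx 1.0531$)
$\left(k{\left(-181,68 \right)} + r\right) + 31497 = \left(\left(\frac{7}{3} - \frac{68}{3} - - \frac{181}{3}\right) + \frac{5913}{5615}\right) + 31497 = \left(\left(\frac{7}{3} - \frac{68}{3} + \frac{181}{3}\right) + \frac{5913}{5615}\right) + 31497 = \left(40 + \frac{5913}{5615}\right) + 31497 = \frac{230513}{5615} + 31497 = \frac{177086168}{5615}$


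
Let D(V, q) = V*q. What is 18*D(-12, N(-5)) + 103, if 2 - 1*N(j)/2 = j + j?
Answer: -5081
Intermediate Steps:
N(j) = 4 - 4*j (N(j) = 4 - 2*(j + j) = 4 - 4*j)
18*D(-12, N(-5)) + 103 = 18*(-12*(4 - 4*(-5))) + 103 = 18*(-12*(4 + 20)) + 103 = 18*(-12*24) + 103 = 18*(-288) + 103 = -5184 + 103 = -5081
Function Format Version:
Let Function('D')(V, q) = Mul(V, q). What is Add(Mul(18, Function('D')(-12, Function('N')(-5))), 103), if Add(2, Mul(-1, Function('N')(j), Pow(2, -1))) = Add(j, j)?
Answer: -5081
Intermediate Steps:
Function('N')(j) = Add(4, Mul(-4, j)) (Function('N')(j) = Add(4, Mul(-2, Add(j, j))) = Add(4, Mul(-2, Mul(2, j))) = Add(4, Mul(-4, j)))
Add(Mul(18, Function('D')(-12, Function('N')(-5))), 103) = Add(Mul(18, Mul(-12, Add(4, Mul(-4, -5)))), 103) = Add(Mul(18, Mul(-12, Add(4, 20))), 103) = Add(Mul(18, Mul(-12, 24)), 103) = Add(Mul(18, -288), 103) = Add(-5184, 103) = -5081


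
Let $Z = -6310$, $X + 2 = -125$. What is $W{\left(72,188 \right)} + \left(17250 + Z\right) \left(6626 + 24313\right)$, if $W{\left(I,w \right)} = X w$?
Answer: $338448784$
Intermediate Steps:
$X = -127$ ($X = -2 - 125 = -127$)
$W{\left(I,w \right)} = - 127 w$
$W{\left(72,188 \right)} + \left(17250 + Z\right) \left(6626 + 24313\right) = \left(-127\right) 188 + \left(17250 - 6310\right) \left(6626 + 24313\right) = -23876 + 10940 \cdot 30939 = -23876 + 338472660 = 338448784$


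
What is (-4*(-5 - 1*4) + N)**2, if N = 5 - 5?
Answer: 1296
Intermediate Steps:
N = 0
(-4*(-5 - 1*4) + N)**2 = (-4*(-5 - 1*4) + 0)**2 = (-4*(-5 - 4) + 0)**2 = (-4*(-9) + 0)**2 = (36 + 0)**2 = 36**2 = 1296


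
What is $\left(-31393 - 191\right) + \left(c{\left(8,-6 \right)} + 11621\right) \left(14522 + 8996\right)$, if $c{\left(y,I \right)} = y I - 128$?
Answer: $269131926$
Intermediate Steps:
$c{\left(y,I \right)} = -128 + I y$ ($c{\left(y,I \right)} = I y - 128 = -128 + I y$)
$\left(-31393 - 191\right) + \left(c{\left(8,-6 \right)} + 11621\right) \left(14522 + 8996\right) = \left(-31393 - 191\right) + \left(\left(-128 - 48\right) + 11621\right) \left(14522 + 8996\right) = -31584 + \left(\left(-128 - 48\right) + 11621\right) 23518 = -31584 + \left(-176 + 11621\right) 23518 = -31584 + 11445 \cdot 23518 = -31584 + 269163510 = 269131926$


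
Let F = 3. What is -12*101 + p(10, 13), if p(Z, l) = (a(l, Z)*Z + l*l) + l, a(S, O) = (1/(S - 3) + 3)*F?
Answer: -937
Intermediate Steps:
a(S, O) = 9 + 3/(-3 + S) (a(S, O) = (1/(S - 3) + 3)*3 = (1/(-3 + S) + 3)*3 = (3 + 1/(-3 + S))*3 = 9 + 3/(-3 + S))
p(Z, l) = l + l² + 3*Z*(-8 + 3*l)/(-3 + l) (p(Z, l) = ((3*(-8 + 3*l)/(-3 + l))*Z + l*l) + l = (3*Z*(-8 + 3*l)/(-3 + l) + l²) + l = (l² + 3*Z*(-8 + 3*l)/(-3 + l)) + l = l + l² + 3*Z*(-8 + 3*l)/(-3 + l))
-12*101 + p(10, 13) = -12*101 + (3*10*(-8 + 3*13) + 13*(1 + 13)*(-3 + 13))/(-3 + 13) = -1212 + (3*10*(-8 + 39) + 13*14*10)/10 = -1212 + (3*10*31 + 1820)/10 = -1212 + (930 + 1820)/10 = -1212 + (⅒)*2750 = -1212 + 275 = -937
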